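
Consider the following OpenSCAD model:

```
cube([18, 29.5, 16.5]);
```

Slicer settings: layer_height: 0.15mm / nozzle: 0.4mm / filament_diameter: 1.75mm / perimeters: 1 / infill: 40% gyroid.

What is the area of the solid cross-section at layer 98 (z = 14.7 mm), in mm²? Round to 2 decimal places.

At z = 14.7 mm: the 18×29.5 cube contributes its full rectangle (area 531.00 mm²). Overall, the cross-section is a single solid region. Net area = 531.00 mm².

531.00 mm²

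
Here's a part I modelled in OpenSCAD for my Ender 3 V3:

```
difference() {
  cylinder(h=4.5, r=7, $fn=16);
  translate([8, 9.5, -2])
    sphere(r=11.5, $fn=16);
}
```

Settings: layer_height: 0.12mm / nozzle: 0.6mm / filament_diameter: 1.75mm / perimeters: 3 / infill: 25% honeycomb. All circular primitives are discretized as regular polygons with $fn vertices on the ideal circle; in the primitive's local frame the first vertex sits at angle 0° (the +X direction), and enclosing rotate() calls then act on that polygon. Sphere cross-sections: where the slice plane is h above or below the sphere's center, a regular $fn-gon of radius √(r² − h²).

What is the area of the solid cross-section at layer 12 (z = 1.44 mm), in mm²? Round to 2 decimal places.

At z = 1.44 mm: the r=7 cylinder contributes a regular 16-gon of circumradius 7 (area = (16/2)·7.000²·sin(360°/16) = 150.01 mm²); the r=11.5 sphere at (8, 9.5) contributes a regular 16-gon of circumradius √(11.5²−3.44²) = 10.973 (area = (16/2)·10.973²·sin(360°/16) = 368.65 mm²); After the difference (first − rest): starting from the r=7 cylinder (150.01 mm²), the r=11.5 sphere at (8, 9.5) partially overlaps it — only the 44.74 mm² overlap (of its 368.65 mm²) is removed, clipping the outline — area = 105.27 mm². Overall, the cross-section is a single solid region. Net area = 105.27 mm².

105.27 mm²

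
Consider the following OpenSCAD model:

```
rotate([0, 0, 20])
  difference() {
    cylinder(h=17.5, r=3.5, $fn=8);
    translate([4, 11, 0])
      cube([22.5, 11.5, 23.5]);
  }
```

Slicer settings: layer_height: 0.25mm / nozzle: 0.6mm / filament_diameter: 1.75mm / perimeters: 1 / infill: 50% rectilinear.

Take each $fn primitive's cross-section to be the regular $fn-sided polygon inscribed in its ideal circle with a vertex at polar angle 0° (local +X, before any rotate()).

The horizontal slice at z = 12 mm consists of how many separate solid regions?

1

At z = 12 mm: the r=3.5 cylinder contributes a regular 8-gon of circumradius 3.5; the 22.5×11.5 cube at (4, 11) contributes its full rectangle; Subtracting the remaining from the first: starting from the r=3.5 cylinder, the 22.5×11.5 cube at (4, 11) misses the remaining region (no effect) — 1 connected region; (whole slice rotated 20° about Z — lengths, areas and connectivity unchanged). The result has 1 disconnected region.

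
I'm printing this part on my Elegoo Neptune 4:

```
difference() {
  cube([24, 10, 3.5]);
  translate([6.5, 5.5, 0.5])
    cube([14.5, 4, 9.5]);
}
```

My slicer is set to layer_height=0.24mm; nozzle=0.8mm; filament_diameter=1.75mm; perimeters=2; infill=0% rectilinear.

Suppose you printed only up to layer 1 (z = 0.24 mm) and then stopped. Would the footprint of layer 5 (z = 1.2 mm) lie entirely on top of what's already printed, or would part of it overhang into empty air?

Compare the two slices. At z = 0.24: the cube is present — its section is the full 24×10 rectangle (area 240.00 mm²); the cube at (6.5, 5.5) does not reach this height (z outside [0.5, 10]); After the difference (first − rest): none of the subtracted shapes is present at this height, so the 24×10 cube is unchanged — area = 240.00 mm². At z = 1.2: the cube (footprint 24×10) is included at this height (area 240.00 mm²); the cube at (6.5, 5.5) is present — its section is the full 14.5×4 rectangle (area 58.00 mm²); Subtracting the remaining from the first: starting from the 24×10 cube (240.00 mm²), the 14.5×4 cube at (6.5, 5.5) lies wholly inside it (removes its full 58.00 mm² and its 37.00 mm outline becomes a hole wall) — area = 182.00 mm². Checking containment: the cross-section at z = 1.2 is a subset of the cross-section at z = 0.24.

entirely on top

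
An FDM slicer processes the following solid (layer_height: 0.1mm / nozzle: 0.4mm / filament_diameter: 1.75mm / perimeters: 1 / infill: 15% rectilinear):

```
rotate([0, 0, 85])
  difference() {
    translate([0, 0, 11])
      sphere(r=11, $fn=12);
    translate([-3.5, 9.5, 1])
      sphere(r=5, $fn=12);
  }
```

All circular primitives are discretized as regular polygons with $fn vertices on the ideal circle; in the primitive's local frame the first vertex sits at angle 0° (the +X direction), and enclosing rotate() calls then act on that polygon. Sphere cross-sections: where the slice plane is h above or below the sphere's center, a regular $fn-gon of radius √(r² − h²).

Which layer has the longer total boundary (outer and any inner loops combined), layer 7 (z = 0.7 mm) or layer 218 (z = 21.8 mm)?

Layer 7 (z = 0.7): the r=11 sphere slices to a regular 12-gon of circumradius 3.861 (√(r²−h²) with h=10.3 from center) (perimeter = 2·12·3.861·sin(180°/12) = 23.99 mm); the r=5 sphere at (-3.5, 9.5) slices to a regular 12-gon of circumradius 4.991 (√(r²−h²) with h=0.3 from center) (perimeter = 2·12·4.991·sin(180°/12) = 31.00 mm); Taking the first minus the rest: starting from the r=11 sphere, the r=5 sphere at (-3.5, 9.5) misses the remaining region (no effect) — boundary = 23.99 mm; (rotated 85° about Z; rotation is an isometry so areas/perimeters/island counts are preserved). So its perimeter = 23.99 mm. Layer 218 (z = 21.8): the r=11 sphere slices to a regular 12-gon of circumradius 2.088 (√(r²−h²) with h=10.8 from center) (perimeter = 2·12·2.088·sin(180°/12) = 12.97 mm); the sphere at (-3.5, 9.5) is not intersected at this z (|z−center|=20.800 > r=5); After the difference (first − rest): none of the subtracted shapes is present at this height, so the r=11 sphere is unchanged — boundary = 12.97 mm; (rotated 85° about Z; rotation is an isometry so areas/perimeters/island counts are preserved). So its perimeter = 12.97 mm. Layer 7 is larger (23.99 vs 12.97 mm).

layer 7 (z = 0.7 mm)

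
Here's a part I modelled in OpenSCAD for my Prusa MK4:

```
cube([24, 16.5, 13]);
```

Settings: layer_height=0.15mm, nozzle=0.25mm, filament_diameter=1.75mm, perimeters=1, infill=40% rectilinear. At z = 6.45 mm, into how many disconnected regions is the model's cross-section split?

1

At z = 6.45 mm: the cube (footprint 24×16.5) is included at this height. The result has 1 disconnected region.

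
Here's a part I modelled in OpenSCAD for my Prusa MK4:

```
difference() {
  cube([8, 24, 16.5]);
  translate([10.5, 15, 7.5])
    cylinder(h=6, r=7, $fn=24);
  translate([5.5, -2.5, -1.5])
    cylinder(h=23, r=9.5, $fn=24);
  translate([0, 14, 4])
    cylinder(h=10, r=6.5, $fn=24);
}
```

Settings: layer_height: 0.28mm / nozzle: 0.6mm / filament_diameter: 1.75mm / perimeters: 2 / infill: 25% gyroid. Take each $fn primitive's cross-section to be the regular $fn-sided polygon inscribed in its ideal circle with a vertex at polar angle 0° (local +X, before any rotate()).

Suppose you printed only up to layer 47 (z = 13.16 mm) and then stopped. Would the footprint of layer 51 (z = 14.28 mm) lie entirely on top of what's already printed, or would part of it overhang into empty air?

part overhangs

Compare the two slices. At z = 13.16: the cube is present — its section is the full 8×24 rectangle (area 192.00 mm²); the r=7 cylinder at (10.5, 15) contributes a regular 24-gon of circumradius 7 (area = (24/2)·7.000²·sin(360°/24) = 152.19 mm²); the cylinder at (5.5, -2.5): section is a regular 24-gon, circumradius r=9.5 (area = (24/2)·9.500²·sin(360°/24) = 280.30 mm²); the r=6.5 cylinder at (0, 14) contributes a regular 24-gon of circumradius 6.5 (area = (24/2)·6.500²·sin(360°/24) = 131.22 mm²); Subtracting the remaining from the first: starting from the 8×24 cube (192.00 mm²), the r=7 cylinder at (10.5, 15) partially overlaps it — only the 42.05 mm² overlap (of its 152.19 mm²) is removed, clipping the outline; the r=9.5 cylinder at (5.5, -2.5) partially overlaps it — only the 52.19 mm² overlap (of its 280.30 mm²) is removed, clipping the outline; the r=6.5 cylinder at (0, 14) partially overlaps it — only the 49.33 mm² overlap (of its 131.22 mm²) is removed, clipping the outline — area = 48.43 mm². At z = 14.28: the cube is present — its section is the full 8×24 rectangle (area 192.00 mm²); the cylinder at (10.5, 15) does not reach this height (z outside [7.5, 13.5]); the r=9.5 cylinder at (5.5, -2.5) contributes a regular 24-gon of circumradius 9.5 (area = (24/2)·9.500²·sin(360°/24) = 280.30 mm²); the cylinder at (0, 14) is absent (z outside [4, 14]); Subtracting the remaining from the first: starting from the 8×24 cube (192.00 mm²), the r=9.5 cylinder at (5.5, -2.5) partially overlaps it — only the 52.19 mm² overlap (of its 280.30 mm²) is removed, clipping the outline — area = 139.81 mm². Checking containment: at z = 14.28 the cross-section extends beyond the z = 13.16 cross-section by about 91.38 mm².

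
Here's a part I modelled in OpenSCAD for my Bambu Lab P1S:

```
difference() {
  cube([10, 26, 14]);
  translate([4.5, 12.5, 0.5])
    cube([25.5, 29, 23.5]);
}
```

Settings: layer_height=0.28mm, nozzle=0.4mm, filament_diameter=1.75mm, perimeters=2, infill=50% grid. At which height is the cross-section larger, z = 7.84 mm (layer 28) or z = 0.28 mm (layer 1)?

Layer 28 (z = 7.84): the cube (footprint 10×26) is included at this height (area 260.00 mm²); the cube at (4.5, 12.5) is present — its section is the full 25.5×29 rectangle (area 739.50 mm²); After the difference (first − rest): starting from the 10×26 cube (260.00 mm²), the 25.5×29 cube at (4.5, 12.5) partially overlaps it — only the 74.25 mm² overlap (of its 739.50 mm²) is removed, clipping the outline — area = 185.75 mm². So its area = 185.75 mm². Layer 1 (z = 0.28): the 10×26 cube contributes its full rectangle (area 260.00 mm²); the cube at (4.5, 12.5) is not intersected at this z (z outside [0.5, 24]); After the difference (first − rest): none of the subtracted shapes is present at this height, so the 10×26 cube is unchanged — area = 260.00 mm². So its area = 260.00 mm². Layer 1 is larger (260.00 vs 185.75 mm²).

layer 1 (z = 0.28 mm)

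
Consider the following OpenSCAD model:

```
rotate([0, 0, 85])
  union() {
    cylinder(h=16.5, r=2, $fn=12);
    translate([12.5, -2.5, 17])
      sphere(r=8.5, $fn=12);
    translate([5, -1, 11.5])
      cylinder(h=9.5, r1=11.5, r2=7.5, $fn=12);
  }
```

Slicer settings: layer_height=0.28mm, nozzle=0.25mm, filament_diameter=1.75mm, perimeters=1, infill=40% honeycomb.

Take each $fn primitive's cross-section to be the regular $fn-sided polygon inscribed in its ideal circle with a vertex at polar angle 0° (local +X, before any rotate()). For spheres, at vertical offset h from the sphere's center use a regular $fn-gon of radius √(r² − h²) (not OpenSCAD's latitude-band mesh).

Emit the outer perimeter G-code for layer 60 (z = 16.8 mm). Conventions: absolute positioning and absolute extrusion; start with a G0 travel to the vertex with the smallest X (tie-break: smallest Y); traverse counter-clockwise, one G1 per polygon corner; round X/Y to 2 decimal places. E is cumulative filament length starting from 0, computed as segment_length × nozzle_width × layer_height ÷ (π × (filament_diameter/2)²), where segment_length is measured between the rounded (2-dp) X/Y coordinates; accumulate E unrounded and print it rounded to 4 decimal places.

G0 X-7.80 Y5.70 Z16.80
G1 X-6.97 Y0.98 E0.1395
G1 X-3.88 Y-2.70 E0.2793
G1 X0.62 Y-4.34 E0.4187
G1 X5.35 Y-3.51 E0.5585
G1 X9.02 Y-0.42 E0.6981
G1 X10.67 Y4.09 E0.8378
G1 X10.15 Y7.03 E0.9247
G1 X10.54 Y7.36 E0.9396
G1 X12.05 Y11.49 E1.0676
G1 X11.28 Y15.83 E1.1959
G1 X8.45 Y19.20 E1.3239
G1 X4.32 Y20.70 E1.4518
G1 X-0.01 Y19.94 E1.5797
G1 X-3.38 Y17.11 E1.7078
G1 X-4.89 Y12.98 E1.8358
G1 X-4.62 Y11.50 E1.8796
G1 X-6.16 Y10.21 E1.9380
G1 X-7.80 Y5.70 E2.0777

At z = 16.8 mm: the cylinder is absent (z outside [0, 16.5]); the sphere at (12.5, -2.5): section is a regular 12-gon, circumradius = √(r²−h²) = √(8.5²−0.2²) = 8.498; the cone at (5, -1): at t=0.558 of its height the radius interpolates to r₁+(r₂−r₁)t = 9.268, giving a regular 12-gon of that circumradius; Merging all regions: the regions partially overlap (shared area 108.01 mm²), so overlapping operands fuse into one piece — 1 connected region; (rotated 85° about Z; rotation is an isometry so areas/perimeters/island counts are preserved). The outline is a single polygon with 18 vertices. Extrusion per mm of travel: 0.25 × 0.28 / (π × 0.875²) = 0.029103. Accumulating E over each segment gives final E = 2.0777.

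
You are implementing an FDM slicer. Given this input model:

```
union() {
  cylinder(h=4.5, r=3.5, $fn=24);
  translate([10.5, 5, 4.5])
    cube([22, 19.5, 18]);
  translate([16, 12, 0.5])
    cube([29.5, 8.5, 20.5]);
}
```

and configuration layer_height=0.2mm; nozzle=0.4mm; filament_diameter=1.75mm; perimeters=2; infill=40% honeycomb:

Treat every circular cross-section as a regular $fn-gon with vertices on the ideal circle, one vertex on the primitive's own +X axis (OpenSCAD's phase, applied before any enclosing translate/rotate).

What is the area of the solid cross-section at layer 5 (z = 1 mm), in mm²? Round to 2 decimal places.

At z = 1 mm: the r=3.5 cylinder gives a regular 24-gon of circumradius 3.5 (constant along its height) (area = (24/2)·3.500²·sin(360°/24) = 38.05 mm²); the cube at (10.5, 5) does not reach this height (z outside [4.5, 22.5]); the cube at (16, 12) is present — its section is the full 29.5×8.5 rectangle (area 250.75 mm²); Combining (union): the 2 present regions are separate (no shared area or edge), so areas and boundary lengths simply add and each stays a separate island — area = 288.80 mm². Overall, the cross-section has 2 separate islands. Net area = 288.80 mm².

288.80 mm²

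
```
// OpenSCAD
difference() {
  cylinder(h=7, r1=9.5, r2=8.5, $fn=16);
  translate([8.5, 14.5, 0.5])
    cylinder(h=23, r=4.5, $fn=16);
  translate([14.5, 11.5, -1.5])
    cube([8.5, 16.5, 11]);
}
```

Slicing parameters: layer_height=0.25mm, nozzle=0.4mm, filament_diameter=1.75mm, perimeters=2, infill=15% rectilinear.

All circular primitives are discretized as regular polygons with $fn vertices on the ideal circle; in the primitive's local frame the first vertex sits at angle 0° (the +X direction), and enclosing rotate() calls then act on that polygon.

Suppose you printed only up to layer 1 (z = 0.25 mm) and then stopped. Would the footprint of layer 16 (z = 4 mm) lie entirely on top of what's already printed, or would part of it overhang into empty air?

entirely on top

Compare the two slices. At z = 0.25: the cone contributes a regular 16-gon of circumradius 9.464 (interpolated between r1=9.5 and r2=8.5 at t=0.036) (area = (16/2)·9.464²·sin(360°/16) = 274.22 mm²); the cylinder at (8.5, 14.5) does not reach this height (z outside [0.5, 23.5]); the cube at (14.5, 11.5) (footprint 8.5×16.5) is included at this height (area 140.25 mm²); Taking the first minus the rest: starting from the cone (274.22 mm²), the 8.5×16.5 cube at (14.5, 11.5) misses the remaining region (no effect) — area = 274.22 mm². At z = 4: the cone: at t=0.571 of its height the radius interpolates to r₁+(r₂−r₁)t = 8.929, giving a regular 16-gon of that circumradius (area = (16/2)·8.929²·sin(360°/16) = 244.06 mm²); the r=4.5 cylinder at (8.5, 14.5) contributes a regular 16-gon of circumradius 4.5 (area = (16/2)·4.500²·sin(360°/16) = 61.99 mm²); the 8.5×16.5 cube at (14.5, 11.5) contributes its full rectangle (area 140.25 mm²); Taking the first minus the rest: starting from the cone (244.06 mm²), the r=4.5 cylinder at (8.5, 14.5) misses the remaining region (no effect); the 8.5×16.5 cube at (14.5, 11.5) misses the remaining region (no effect) — area = 244.06 mm². Checking containment: the cross-section at z = 4 is a subset of the cross-section at z = 0.25.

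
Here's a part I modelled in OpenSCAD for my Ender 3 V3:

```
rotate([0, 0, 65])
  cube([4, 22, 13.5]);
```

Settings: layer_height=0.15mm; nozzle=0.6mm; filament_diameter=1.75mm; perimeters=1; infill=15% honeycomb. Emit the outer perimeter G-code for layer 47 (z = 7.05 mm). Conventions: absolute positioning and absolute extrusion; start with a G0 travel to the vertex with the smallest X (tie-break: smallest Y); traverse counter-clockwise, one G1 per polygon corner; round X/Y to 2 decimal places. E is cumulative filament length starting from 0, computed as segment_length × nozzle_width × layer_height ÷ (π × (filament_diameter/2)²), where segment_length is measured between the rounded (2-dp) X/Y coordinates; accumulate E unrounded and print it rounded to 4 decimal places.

G0 X-19.94 Y9.30 Z7.05
G1 X0.00 Y0.00 E0.8233
G1 X1.69 Y3.63 E0.9731
G1 X-18.25 Y12.92 E1.7962
G1 X-19.94 Y9.30 E1.9457

At z = 7.05 mm: the 4×22 cube contributes its full rectangle; (whole slice rotated 65° about Z — lengths, areas and connectivity unchanged). The outline is a single polygon with 4 vertices. Extrusion per mm of travel: 0.6 × 0.15 / (π × 0.875²) = 0.037418. Accumulating E over each segment gives final E = 1.9457.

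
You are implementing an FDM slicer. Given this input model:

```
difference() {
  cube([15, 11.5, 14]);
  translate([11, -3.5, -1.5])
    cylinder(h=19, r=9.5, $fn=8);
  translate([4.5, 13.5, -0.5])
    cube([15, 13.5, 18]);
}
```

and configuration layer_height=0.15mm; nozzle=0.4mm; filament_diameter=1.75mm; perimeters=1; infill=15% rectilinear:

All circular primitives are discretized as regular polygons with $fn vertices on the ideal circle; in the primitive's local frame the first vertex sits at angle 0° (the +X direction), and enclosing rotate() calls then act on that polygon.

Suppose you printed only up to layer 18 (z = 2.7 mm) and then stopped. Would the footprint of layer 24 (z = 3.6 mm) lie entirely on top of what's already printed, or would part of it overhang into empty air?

entirely on top

Compare the two slices. At z = 2.7: the 15×11.5 cube contributes its full rectangle (area 172.50 mm²); the r=9.5 cylinder at (11, -3.5) contributes a regular 8-gon of circumradius 9.5 (area = (8/2)·9.500²·sin(360°/8) = 255.27 mm²); the cube at (4.5, 13.5) (footprint 15×13.5) is included at this height (area 202.50 mm²); Subtracting the remaining from the first: starting from the 15×11.5 cube (172.50 mm²), the r=9.5 cylinder at (11, -3.5) partially overlaps it — only the 53.79 mm² overlap (of its 255.27 mm²) is removed, clipping the outline; the 15×13.5 cube at (4.5, 13.5) misses the remaining region (no effect) — area = 118.71 mm². At z = 3.6: the cube is present — its section is the full 15×11.5 rectangle (area 172.50 mm²); the r=9.5 cylinder at (11, -3.5) contributes a regular 8-gon of circumradius 9.5 (area = (8/2)·9.500²·sin(360°/8) = 255.27 mm²); the 15×13.5 cube at (4.5, 13.5) contributes its full rectangle (area 202.50 mm²); After the difference (first − rest): starting from the 15×11.5 cube (172.50 mm²), the r=9.5 cylinder at (11, -3.5) partially overlaps it — only the 53.79 mm² overlap (of its 255.27 mm²) is removed, clipping the outline; the 15×13.5 cube at (4.5, 13.5) misses the remaining region (no effect) — area = 118.71 mm². Checking containment: the cross-section at z = 3.6 is a subset of the cross-section at z = 2.7.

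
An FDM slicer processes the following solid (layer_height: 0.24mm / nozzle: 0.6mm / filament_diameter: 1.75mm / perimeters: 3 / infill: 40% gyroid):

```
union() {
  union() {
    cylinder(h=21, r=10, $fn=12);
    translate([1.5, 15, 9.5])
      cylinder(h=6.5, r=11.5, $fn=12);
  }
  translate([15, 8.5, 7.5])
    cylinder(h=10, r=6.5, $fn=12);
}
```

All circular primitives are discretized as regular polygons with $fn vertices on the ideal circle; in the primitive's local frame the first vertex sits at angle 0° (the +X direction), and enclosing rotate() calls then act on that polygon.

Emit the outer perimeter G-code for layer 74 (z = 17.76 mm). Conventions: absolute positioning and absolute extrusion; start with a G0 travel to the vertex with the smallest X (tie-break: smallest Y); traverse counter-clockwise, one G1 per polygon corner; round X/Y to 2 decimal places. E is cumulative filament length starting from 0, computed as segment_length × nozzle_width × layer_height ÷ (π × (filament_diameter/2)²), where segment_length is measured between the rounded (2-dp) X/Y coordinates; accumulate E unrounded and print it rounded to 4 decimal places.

G0 X-10.00 Y0.00 Z17.76
G1 X-8.66 Y-5.00 E0.3099
G1 X-5.00 Y-8.66 E0.6198
G1 X0.00 Y-10.00 E0.9297
G1 X5.00 Y-8.66 E1.2396
G1 X8.66 Y-5.00 E1.5495
G1 X10.00 Y0.00 E1.8594
G1 X8.66 Y5.00 E2.1693
G1 X5.00 Y8.66 E2.4792
G1 X0.00 Y10.00 E2.7891
G1 X-5.00 Y8.66 E3.0990
G1 X-8.66 Y5.00 E3.4089
G1 X-10.00 Y0.00 E3.7188

At z = 17.76 mm: the r=10 cylinder contributes a regular 12-gon of circumradius 10; the cylinder at (1.5, 15) is not intersected at this z (z outside [9.5, 16]); Combining (union): only the r=10 cylinder is present, so the union is just that shape — 1 connected region; the cylinder at (15, 8.5) does not reach this height (z outside [7.5, 17.5]); Combining (union): only that combined region is present, so the union is just that shape — 1 connected region. The outline is a single polygon with 12 vertices. Extrusion per mm of travel: 0.6 × 0.24 / (π × 0.875²) = 0.059868. Accumulating E over each segment gives final E = 3.7188.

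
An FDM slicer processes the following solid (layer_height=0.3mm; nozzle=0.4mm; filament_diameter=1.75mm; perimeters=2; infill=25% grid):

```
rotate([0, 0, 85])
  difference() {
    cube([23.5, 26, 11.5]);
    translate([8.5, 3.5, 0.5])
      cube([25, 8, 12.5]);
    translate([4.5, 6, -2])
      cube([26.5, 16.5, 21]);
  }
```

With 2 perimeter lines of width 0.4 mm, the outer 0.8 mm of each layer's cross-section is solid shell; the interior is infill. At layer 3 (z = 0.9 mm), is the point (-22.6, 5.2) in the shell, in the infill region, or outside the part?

infill

At z = 0.9 mm: the 23.5×26 cube contributes its full rectangle; the cube at (8.5, 3.5) is present — its section is the full 25×8 rectangle; the cube at (4.5, 6) is present — its section is the full 26.5×16.5 rectangle; Subtracting the remaining from the first: starting from the 23.5×26 cube, the 25×8 cube at (8.5, 3.5) partially overlaps it — only the 120.00 mm² overlap (of its 200.00 mm²) is removed, clipping the outline; the 26.5×16.5 cube at (4.5, 6) partially overlaps it — only the 231.00 mm² overlap (of its 437.25 mm²) is removed, clipping the outline — 1 connected region; (rotated 85° about Z; rotation is an isometry so areas/perimeters/island counts are preserved). Overall, the cross-section is a single solid region. Undo the 85° rotation: the query point maps to (3.210, 22.967) in the un-rotated model frame. The nearest boundary edge runs (23.50, 22.50)→(4.50, 22.50); distance from the point to it = 1.37 mm. The point is inside the cross-section and 1.37 mm from the nearest boundary — more than the 0.8 mm shell width (2 × 0.4), so it's in the infill interior.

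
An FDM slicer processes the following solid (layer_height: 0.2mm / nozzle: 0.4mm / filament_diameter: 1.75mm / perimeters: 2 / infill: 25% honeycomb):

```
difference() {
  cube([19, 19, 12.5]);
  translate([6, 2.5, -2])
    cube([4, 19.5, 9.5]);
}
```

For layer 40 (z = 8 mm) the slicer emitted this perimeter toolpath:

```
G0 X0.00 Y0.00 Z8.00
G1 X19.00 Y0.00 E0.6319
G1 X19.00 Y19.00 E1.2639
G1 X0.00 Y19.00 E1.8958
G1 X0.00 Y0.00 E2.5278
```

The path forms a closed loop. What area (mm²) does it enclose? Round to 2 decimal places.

Apply the shoelace formula to the sequence of (X, Y) vertices; enclosed area = 361.00 mm².

361.00 mm²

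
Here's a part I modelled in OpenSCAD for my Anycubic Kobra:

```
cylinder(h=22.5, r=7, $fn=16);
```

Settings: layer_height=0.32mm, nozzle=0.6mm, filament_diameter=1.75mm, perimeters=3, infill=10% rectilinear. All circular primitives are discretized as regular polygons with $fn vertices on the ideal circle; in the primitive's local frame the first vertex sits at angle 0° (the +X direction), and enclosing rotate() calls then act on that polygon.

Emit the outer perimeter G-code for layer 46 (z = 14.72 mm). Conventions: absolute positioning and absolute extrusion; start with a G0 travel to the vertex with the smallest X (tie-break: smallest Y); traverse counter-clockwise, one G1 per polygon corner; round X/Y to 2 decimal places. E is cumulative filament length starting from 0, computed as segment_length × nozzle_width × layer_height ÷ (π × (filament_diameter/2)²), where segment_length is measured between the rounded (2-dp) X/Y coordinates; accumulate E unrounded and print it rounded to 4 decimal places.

At z = 14.72 mm: the r=7 cylinder gives a regular 16-gon of circumradius 7 (constant along its height). The outline is a single polygon with 16 vertices. Extrusion per mm of travel: 0.6 × 0.32 / (π × 0.875²) = 0.079824. Accumulating E over each segment gives final E = 3.4892.

G0 X-7.00 Y0.00 Z14.72
G1 X-6.47 Y-2.68 E0.2181
G1 X-4.95 Y-4.95 E0.4361
G1 X-2.68 Y-6.47 E0.6542
G1 X0.00 Y-7.00 E0.8723
G1 X2.68 Y-6.47 E1.0904
G1 X4.95 Y-4.95 E1.3084
G1 X6.47 Y-2.68 E1.5265
G1 X7.00 Y0.00 E1.7446
G1 X6.47 Y2.68 E1.9627
G1 X4.95 Y4.95 E2.1807
G1 X2.68 Y6.47 E2.3988
G1 X0.00 Y7.00 E2.6169
G1 X-2.68 Y6.47 E2.8349
G1 X-4.95 Y4.95 E3.0530
G1 X-6.47 Y2.68 E3.2711
G1 X-7.00 Y0.00 E3.4892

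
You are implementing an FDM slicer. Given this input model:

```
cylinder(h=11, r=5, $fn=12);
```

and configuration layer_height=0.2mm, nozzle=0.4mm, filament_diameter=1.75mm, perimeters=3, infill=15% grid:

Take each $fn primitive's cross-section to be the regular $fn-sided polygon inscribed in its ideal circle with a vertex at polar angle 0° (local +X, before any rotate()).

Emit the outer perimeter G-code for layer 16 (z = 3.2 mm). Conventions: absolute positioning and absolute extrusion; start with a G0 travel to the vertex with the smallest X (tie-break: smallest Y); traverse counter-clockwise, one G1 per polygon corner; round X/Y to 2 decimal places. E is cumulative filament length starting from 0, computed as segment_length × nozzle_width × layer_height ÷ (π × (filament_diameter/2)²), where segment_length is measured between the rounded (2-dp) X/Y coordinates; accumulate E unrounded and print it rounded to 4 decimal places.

G0 X-5.00 Y0.00 Z3.20
G1 X-4.33 Y-2.50 E0.0861
G1 X-2.50 Y-4.33 E0.1722
G1 X0.00 Y-5.00 E0.2582
G1 X2.50 Y-4.33 E0.3443
G1 X4.33 Y-2.50 E0.4304
G1 X5.00 Y0.00 E0.5165
G1 X4.33 Y2.50 E0.6026
G1 X2.50 Y4.33 E0.6887
G1 X0.00 Y5.00 E0.7747
G1 X-2.50 Y4.33 E0.8608
G1 X-4.33 Y2.50 E0.9469
G1 X-5.00 Y0.00 E1.0330

At z = 3.2 mm: the cylinder: section is a regular 12-gon, circumradius r=5. The outline is a single polygon with 12 vertices. Extrusion per mm of travel: 0.4 × 0.2 / (π × 0.875²) = 0.033260. Accumulating E over each segment gives final E = 1.0330.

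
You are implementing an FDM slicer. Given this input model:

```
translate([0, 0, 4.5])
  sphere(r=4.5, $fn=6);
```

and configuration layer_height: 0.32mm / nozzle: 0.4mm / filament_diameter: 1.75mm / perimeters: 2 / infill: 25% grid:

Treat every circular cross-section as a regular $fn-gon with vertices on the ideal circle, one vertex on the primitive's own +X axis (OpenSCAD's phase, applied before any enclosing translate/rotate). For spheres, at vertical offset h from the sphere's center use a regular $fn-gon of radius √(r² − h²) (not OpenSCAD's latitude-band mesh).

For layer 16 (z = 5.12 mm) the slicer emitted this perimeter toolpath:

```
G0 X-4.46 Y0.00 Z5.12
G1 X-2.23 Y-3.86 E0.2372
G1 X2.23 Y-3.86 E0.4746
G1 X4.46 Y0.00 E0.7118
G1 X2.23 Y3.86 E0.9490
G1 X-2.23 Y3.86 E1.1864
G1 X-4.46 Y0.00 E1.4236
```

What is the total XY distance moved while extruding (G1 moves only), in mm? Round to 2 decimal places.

26.75 mm

Sum the Euclidean lengths of each G1 segment: total = 26.75 mm.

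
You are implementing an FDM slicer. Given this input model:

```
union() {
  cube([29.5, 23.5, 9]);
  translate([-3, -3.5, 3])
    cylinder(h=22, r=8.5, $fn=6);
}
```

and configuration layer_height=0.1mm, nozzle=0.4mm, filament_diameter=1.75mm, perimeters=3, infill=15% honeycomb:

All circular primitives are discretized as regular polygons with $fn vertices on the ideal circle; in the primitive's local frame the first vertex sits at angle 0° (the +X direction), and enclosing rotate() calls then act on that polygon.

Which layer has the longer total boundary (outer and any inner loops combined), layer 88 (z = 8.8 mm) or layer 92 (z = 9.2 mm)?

Layer 88 (z = 8.8): the cube (footprint 29.5×23.5) is included at this height (perimeter 106.00 mm); the r=8.5 cylinder at (-3, -3.5) gives a regular 6-gon of circumradius 8.5 (constant along its height) (perimeter = 2·6·8.500·sin(180°/6) = 51.00 mm); Combining (union): the regions partially overlap (shared area 9.13 mm²), so the edge portions inside another operand are dropped and the merged outline is re-measured after clipping — boundary = 143.95 mm. So its perimeter = 143.95 mm. Layer 92 (z = 9.2): the cube is absent (z outside [0, 9]); the r=8.5 cylinder at (-3, -3.5) contributes a regular 6-gon of circumradius 8.5 (perimeter = 2·6·8.500·sin(180°/6) = 51.00 mm); Taking the union: only the r=8.5 cylinder at (-3, -3.5) is present, so the union is just that shape — boundary = 51.00 mm. So its perimeter = 51.00 mm. Layer 88 is larger (143.95 vs 51.00 mm).

layer 88 (z = 8.8 mm)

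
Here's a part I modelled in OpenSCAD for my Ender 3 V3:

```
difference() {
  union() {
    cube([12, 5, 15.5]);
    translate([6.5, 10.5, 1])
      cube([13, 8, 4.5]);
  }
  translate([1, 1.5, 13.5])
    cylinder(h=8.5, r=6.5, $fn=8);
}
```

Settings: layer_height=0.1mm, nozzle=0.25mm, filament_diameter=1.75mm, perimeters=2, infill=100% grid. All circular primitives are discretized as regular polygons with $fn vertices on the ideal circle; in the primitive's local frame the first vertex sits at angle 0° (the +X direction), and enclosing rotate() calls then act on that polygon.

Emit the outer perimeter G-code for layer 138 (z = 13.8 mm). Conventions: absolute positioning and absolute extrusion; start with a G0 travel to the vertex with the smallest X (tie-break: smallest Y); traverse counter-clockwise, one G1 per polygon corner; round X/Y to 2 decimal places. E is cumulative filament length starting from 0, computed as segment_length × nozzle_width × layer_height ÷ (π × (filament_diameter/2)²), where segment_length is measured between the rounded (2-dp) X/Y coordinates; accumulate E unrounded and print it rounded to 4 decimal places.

G0 X6.05 Y5.00 Z13.80
G1 X7.50 Y1.50 E0.0394
G1 X6.88 Y0.00 E0.0562
G1 X12.00 Y0.00 E0.1095
G1 X12.00 Y5.00 E0.1614
G1 X6.05 Y5.00 E0.2233

At z = 13.8 mm: the 12×5 cube contributes its full rectangle; the cube at (6.5, 10.5) is not intersected at this z (z outside [1, 5.5]); Merging all regions: only the 12×5 cube is present, so the union is just that shape — 1 connected region; the r=6.5 cylinder at (1, 1.5) gives a regular 8-gon of circumradius 6.5 (constant along its height); After the difference (first − rest): starting from that combined region, the r=6.5 cylinder at (1, 1.5) partially overlaps it — only the 34.50 mm² overlap (of its 119.50 mm²) is removed, clipping the outline — 1 connected region. The outline is a single polygon with 5 vertices. Extrusion per mm of travel: 0.25 × 0.1 / (π × 0.875²) = 0.010394. Accumulating E over each segment gives final E = 0.2233.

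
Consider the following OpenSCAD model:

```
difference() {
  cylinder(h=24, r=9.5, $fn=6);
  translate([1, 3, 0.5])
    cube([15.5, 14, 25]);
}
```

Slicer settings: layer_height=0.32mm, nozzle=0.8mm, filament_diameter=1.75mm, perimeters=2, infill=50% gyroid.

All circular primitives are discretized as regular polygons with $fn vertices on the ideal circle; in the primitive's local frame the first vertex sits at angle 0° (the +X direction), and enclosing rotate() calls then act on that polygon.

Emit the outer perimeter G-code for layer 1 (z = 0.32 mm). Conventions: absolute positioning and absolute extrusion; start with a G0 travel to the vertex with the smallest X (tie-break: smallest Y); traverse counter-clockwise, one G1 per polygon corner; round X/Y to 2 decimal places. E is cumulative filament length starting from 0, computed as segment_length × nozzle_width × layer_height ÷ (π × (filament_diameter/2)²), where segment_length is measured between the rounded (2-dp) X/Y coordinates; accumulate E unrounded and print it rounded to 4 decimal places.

At z = 0.32 mm: the r=9.5 cylinder contributes a regular 6-gon of circumradius 9.5; the cube at (1, 3) is not intersected at this z (z outside [0.5, 25.5]); Subtracting the remaining from the first: none of the subtracted shapes is present at this height, so the r=9.5 cylinder is unchanged — 1 connected region. The outline is a single polygon with 6 vertices. Extrusion per mm of travel: 0.8 × 0.32 / (π × 0.875²) = 0.106432. Accumulating E over each segment gives final E = 6.0677.

G0 X-9.50 Y0.00 Z0.32
G1 X-4.75 Y-8.23 E1.0114
G1 X4.75 Y-8.23 E2.0225
G1 X9.50 Y0.00 E3.0338
G1 X4.75 Y8.23 E4.0452
G1 X-4.75 Y8.23 E5.0563
G1 X-9.50 Y0.00 E6.0677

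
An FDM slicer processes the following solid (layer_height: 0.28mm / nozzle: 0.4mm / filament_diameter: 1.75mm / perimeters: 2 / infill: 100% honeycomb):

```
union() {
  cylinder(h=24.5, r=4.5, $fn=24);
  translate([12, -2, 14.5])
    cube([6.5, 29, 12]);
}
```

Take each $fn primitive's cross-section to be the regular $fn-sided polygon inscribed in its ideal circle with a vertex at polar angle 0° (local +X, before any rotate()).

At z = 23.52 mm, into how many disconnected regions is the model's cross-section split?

2

At z = 23.52 mm: the r=4.5 cylinder gives a regular 24-gon of circumradius 4.5 (constant along its height); the 6.5×29 cube at (12, -2) contributes its full rectangle; Combining (union): the 2 present regions are separate (no shared area or edge), so areas and boundary lengths simply add and each stays a separate island — 2 connected regions. The result has 2 disconnected regions.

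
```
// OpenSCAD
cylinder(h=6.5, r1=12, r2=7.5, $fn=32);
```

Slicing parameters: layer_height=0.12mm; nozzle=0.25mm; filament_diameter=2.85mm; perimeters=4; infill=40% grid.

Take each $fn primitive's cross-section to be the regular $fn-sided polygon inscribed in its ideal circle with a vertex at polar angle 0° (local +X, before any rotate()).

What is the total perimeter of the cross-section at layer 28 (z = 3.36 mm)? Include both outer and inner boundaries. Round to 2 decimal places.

At z = 3.36 mm: the cone (r1=12→r2=7.5) has section circumradius 9.674 here — a regular 32-gon (perimeter = 2·32·9.674·sin(180°/32) = 60.68 mm). Overall, the cross-section is a single solid region. Total boundary length (outer) = 60.68 mm.

60.68 mm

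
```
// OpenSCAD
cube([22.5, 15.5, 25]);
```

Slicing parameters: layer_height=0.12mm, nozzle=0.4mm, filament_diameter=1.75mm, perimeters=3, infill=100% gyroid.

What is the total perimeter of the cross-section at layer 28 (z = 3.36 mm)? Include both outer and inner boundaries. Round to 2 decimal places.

76.00 mm

At z = 3.36 mm: the 22.5×15.5 cube contributes its full rectangle (perimeter 76.00 mm). Overall, the cross-section is a single solid region. Total boundary length (outer) = 76.00 mm.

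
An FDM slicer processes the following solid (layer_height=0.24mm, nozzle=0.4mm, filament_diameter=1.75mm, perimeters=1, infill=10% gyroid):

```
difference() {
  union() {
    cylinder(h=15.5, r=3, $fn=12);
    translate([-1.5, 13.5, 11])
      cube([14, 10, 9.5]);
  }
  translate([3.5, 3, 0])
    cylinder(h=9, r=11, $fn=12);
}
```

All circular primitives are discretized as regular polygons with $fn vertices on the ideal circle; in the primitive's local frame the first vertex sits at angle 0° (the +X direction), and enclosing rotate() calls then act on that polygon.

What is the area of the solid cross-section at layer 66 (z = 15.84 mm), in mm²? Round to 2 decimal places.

140.00 mm²

At z = 15.84 mm: the cylinder is absent (z outside [0, 15.5]); the cube at (-1.5, 13.5) (footprint 14×10) is included at this height (area 140.00 mm²); Combining (union): only the 14×10 cube at (-1.5, 13.5) is present, so the union is just that shape — area = 140.00 mm²; the cylinder at (3.5, 3) is absent (z outside [0, 9]); After the difference (first − rest): none of the subtracted shapes is present at this height, so the result so far is unchanged — area = 140.00 mm². Overall, the cross-section is a single solid region. Net area = 140.00 mm².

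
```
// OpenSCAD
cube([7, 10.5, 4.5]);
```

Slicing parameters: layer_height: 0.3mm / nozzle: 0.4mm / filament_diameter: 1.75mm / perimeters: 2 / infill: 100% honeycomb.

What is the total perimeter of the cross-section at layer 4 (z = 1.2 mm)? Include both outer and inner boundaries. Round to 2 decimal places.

35.00 mm

At z = 1.2 mm: the cube (footprint 7×10.5) is included at this height (perimeter 35.00 mm). Overall, the cross-section is a single solid region. Total boundary length (outer) = 35.00 mm.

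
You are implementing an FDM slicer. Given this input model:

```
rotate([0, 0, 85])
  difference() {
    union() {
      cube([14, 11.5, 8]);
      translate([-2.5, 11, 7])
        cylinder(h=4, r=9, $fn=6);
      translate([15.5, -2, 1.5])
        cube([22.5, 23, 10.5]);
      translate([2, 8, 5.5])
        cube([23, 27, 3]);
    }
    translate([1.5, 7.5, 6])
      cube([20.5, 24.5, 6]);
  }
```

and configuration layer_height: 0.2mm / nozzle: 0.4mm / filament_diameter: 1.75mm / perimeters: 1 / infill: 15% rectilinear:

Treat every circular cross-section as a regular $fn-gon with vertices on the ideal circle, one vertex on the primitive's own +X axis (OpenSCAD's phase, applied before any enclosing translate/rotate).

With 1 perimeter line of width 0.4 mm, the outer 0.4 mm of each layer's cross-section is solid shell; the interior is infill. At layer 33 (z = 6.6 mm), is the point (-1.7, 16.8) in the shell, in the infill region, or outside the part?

infill

At z = 6.6 mm: the cube (footprint 14×11.5) is included at this height; the cylinder at (-2.5, 11) is not intersected at this z (z outside [7, 11]); the cube at (15.5, -2) (footprint 22.5×23) is included at this height; the 23×27 cube at (2, 8) contributes its full rectangle; Taking the union: the regions partially overlap (shared area 165.50 mm²), so overlapping operands fuse into one piece — 1 connected region; the 20.5×24.5 cube at (1.5, 7.5) contributes its full rectangle; Taking the first minus the rest: starting from the result so far, the 20.5×24.5 cube at (1.5, 7.5) partially overlaps it — only the 491.25 mm² overlap (of its 502.25 mm²) is removed, clipping the outline — 2 connected regions; (rotated 85° about Z; rotation is an isometry so areas/perimeters/island counts are preserved). Overall, the cross-section has 2 separate islands. Undo the 85° rotation: the query point maps to (16.588, 3.158) in the un-rotated model frame. The nearest boundary edge runs (15.50, -2.00)→(15.50, 7.50); distance from the point to it = 1.09 mm. (Shell/infill is judged within the island containing the point — the largest one.) The point is inside the cross-section and 1.09 mm from the nearest boundary — more than the 0.4 mm shell width (1 × 0.4), so it's in the infill interior.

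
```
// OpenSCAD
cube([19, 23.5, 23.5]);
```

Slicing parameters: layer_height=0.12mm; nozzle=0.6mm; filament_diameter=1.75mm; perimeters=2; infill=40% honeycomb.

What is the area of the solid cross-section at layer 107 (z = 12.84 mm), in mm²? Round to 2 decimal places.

At z = 12.84 mm: the cube (footprint 19×23.5) is included at this height (area 446.50 mm²). Overall, the cross-section is a single solid region. Net area = 446.50 mm².

446.50 mm²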